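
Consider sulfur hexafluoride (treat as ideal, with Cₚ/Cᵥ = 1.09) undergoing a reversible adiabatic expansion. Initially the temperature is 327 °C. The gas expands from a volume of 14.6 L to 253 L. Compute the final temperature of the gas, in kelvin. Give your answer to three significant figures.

Adiabatic: T₁V₁^(γ−1) = T₂V₂^(γ−1) ⇒ T₂ = T₁ (V₁/V₂)^(γ−1).
T₁ = 327 °C = 600.1 K.
T₂ = 600.1 × (14.6/253)^(0.09) = 464.3 K.

T₂ ≈ 464 K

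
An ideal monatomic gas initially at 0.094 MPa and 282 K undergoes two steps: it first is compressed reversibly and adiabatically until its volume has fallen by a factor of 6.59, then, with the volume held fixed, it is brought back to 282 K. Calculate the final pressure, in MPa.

For a monatomic ideal gas γ = 5/3.
Adiabatic step (PV^γ = const): P₂ = 0.094×6.59^(5/3) = 2.177 MPa; T₂ = 282×6.59^(2/3) = 991.2 K.
Isochoric: P₃ = P₂(T₃/T₂) = 2.177 × (282/991.2) = 0.6195 MPa.

P₃ ≈ 0.619 MPa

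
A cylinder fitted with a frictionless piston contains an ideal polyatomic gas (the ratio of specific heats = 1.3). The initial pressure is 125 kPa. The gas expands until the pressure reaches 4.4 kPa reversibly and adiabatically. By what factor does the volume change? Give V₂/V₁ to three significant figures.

V₂/V₁ ≈ 13.1

From PV^γ = const, V₂/V₁ = (P₁/P₂)^(1/γ).
V₂/V₁ = (125/4.4)^(0.769) = 13.12.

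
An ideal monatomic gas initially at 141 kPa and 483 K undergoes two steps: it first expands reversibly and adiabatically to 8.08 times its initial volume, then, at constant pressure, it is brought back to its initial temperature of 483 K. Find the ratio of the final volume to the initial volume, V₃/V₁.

V₃/V₁ ≈ 32.5

For a monatomic ideal gas γ = 5/3.
Adiabatic step: V₂/V₁ = 8.08; T₂ = T₁·(1/8.08)^(2/3) = 120 K.
Isobaric step: V₃/V₂ = T₃/T₂ = 483/120.
V₃/V₁ = (V₂/V₁)(V₃/V₂) = 8.08 × (483/120) = 32.54.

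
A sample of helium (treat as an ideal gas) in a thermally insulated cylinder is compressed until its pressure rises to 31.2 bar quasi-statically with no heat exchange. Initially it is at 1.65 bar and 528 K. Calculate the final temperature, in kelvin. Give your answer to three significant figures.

T₂ ≈ 1710 K

Along an adiabat T P^((1−γ)/γ) is constant, so T₂ = T₁ (P₂/P₁)^((γ−1)/γ).
For a monatomic ideal gas γ = 5/3, so (γ−1)/γ = 2/5.
T₂ = 528 × (31.2/1.65)^(2/5) = 1711 K.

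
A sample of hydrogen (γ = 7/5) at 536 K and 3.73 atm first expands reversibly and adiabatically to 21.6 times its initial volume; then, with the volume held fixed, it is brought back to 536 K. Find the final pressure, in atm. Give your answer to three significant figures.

P₃ ≈ 0.173 atm

Adiabatic step (PV^γ = const): P₂ = 3.73×(1/21.6)^(7/5) = 0.05052 atm; T₂ = 536×(1/21.6)^(2/5) = 156.8 K.
Isochoric: P₃ = P₂(T₃/T₂) = 0.05052 × (536/156.8) = 0.1727 atm.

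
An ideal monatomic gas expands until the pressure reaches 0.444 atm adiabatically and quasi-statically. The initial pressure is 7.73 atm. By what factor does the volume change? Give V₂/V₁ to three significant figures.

From PV^γ = const, V₂/V₁ = (P₁/P₂)^(1/γ).
For a monatomic ideal gas γ = 5/3.
V₂/V₁ = (7.73/0.444)^(3/5) = 5.552.

V₂/V₁ ≈ 5.55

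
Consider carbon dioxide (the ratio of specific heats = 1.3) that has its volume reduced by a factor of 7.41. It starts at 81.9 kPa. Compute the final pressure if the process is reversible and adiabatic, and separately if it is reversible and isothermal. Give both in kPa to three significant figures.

adiabatic: 1110 kPa; isothermal: 607 kPa

Isothermal: P₂ = P₁(V₁/V₂) = 81.9×7.41 = 606.9 kPa.
Adiabatic: P₂ = P₁(V₁/V₂)^γ = 81.9×7.41^(1.3) = 1107 kPa.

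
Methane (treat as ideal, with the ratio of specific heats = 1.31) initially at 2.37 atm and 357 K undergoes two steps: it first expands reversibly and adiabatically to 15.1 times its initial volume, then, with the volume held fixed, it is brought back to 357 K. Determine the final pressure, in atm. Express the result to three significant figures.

P₃ ≈ 0.157 atm

Adiabatic step (PV^γ = const): P₂ = 2.37×(1/15.1)^(1.31) = 0.06765 atm; T₂ = 357×(1/15.1)^(0.31) = 153.9 K.
Isochoric: P₃ = P₂(T₃/T₂) = 0.06765 × (357/153.9) = 0.157 atm.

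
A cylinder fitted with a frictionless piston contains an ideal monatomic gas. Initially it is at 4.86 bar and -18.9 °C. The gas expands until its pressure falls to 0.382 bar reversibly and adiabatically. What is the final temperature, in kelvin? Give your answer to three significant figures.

Along an adiabat T P^((1−γ)/γ) is constant, so T₂ = T₁ (P₂/P₁)^((γ−1)/γ).
For a monatomic ideal gas γ = 5/3, so (γ−1)/γ = 2/5.
T₁ = -18.9 °C = 254.2 K.
T₂ = 254.2 × (0.382/4.86)^(2/5) = 91.92 K.

T₂ ≈ 91.9 K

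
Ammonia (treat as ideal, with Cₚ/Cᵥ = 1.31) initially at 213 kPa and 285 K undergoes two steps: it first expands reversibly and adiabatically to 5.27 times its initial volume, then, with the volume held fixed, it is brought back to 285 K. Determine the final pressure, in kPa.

P₃ ≈ 40.4 kPa

Adiabatic step (PV^γ = const): P₂ = 213×(1/5.27)^(1.31) = 24.14 kPa; T₂ = 285×(1/5.27)^(0.31) = 170.2 K.
Isochoric: P₃ = P₂(T₃/T₂) = 24.14 × (285/170.2) = 40.42 kPa.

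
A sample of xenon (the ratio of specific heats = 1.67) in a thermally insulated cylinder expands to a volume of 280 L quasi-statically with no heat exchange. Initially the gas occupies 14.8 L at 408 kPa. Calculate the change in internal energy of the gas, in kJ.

P₂ = P₁(V₁/V₂)^γ = 408×(14.8/280)^(1.67) = 3.008 kPa.
For a reversible adiabat, W_by_gas = (P₁V₁ − P₂V₂)/(γ−1).
W_by = (408000×0.0148 − 3008×0.28) / (0.67) = 7756 J.
Q = 0 ⇒ ΔU = −W_by = -7756 J.

ΔU ≈ -7.76 kJ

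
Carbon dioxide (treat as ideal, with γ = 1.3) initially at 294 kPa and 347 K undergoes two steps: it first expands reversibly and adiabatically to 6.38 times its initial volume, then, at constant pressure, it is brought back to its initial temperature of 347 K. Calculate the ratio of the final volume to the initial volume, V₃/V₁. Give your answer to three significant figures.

V₃/V₁ ≈ 11.1

Adiabatic step: V₂/V₁ = 6.38; T₂ = T₁·(1/6.38)^(0.3) = 199 K.
Isobaric step: V₃/V₂ = T₃/T₂ = 347/199.
V₃/V₁ = (V₂/V₁)(V₃/V₂) = 6.38 × (347/199) = 11.12.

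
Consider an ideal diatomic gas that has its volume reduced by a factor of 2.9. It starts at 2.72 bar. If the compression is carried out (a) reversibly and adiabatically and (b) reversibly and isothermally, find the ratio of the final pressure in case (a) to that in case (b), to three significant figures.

P_adiabatic / P_isothermal ≈ 1.53

For a diatomic ideal gas γ = 7/5.
Isothermal: P_b = P₁(V₁/V₂) = 2.72×2.9.
Adiabatic: P_a = P₁(V₁/V₂)^γ = 2.72×2.9^(7/5).
P_a/P_b = (V₁/V₂)^(γ−1) = 2.9^(2/5) = 1.531.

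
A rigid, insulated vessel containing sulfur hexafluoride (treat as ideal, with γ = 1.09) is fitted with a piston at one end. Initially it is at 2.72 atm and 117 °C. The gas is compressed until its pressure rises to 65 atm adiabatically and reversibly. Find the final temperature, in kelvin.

T₂ ≈ 507 K

Along an adiabat T P^((1−γ)/γ) is constant, so T₂ = T₁ (P₂/P₁)^((γ−1)/γ).
T₁ = 117 °C = 390.1 K.
T₂ = 390.1 × (65/2.72)^(0.0826) = 507 K.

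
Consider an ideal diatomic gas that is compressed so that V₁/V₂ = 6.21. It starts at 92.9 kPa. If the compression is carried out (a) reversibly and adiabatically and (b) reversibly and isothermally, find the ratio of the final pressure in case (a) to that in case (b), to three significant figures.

P_adiabatic / P_isothermal ≈ 2.08

For a diatomic ideal gas γ = 7/5.
Isothermal: P_b = P₁(V₁/V₂) = 92.9×6.21.
Adiabatic: P_a = P₁(V₁/V₂)^γ = 92.9×6.21^(7/5).
P_a/P_b = (V₁/V₂)^(γ−1) = 6.21^(2/5) = 2.076.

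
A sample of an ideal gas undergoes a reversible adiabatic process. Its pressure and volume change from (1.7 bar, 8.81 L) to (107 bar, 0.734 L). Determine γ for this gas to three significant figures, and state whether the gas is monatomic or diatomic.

γ ≈ 1.67; monatomic

PV^γ = const ⇒ γ = ln(P₂/P₁) / ln(V₁/V₂).
γ = ln(107/1.7) / ln(8.81/0.734) = 1.667.
γ ≈ 1.67 is close to 5/3, so the gas is monatomic.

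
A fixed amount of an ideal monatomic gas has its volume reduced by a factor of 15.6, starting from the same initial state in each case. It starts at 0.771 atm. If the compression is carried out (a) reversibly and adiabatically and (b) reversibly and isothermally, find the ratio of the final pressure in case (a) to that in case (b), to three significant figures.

For a monatomic ideal gas γ = 5/3.
Isothermal: P_b = P₁(V₁/V₂) = 0.771×15.6.
Adiabatic: P_a = P₁(V₁/V₂)^γ = 0.771×15.6^(5/3).
P_a/P_b = (V₁/V₂)^(γ−1) = 15.6^(2/3) = 6.243.

P_adiabatic / P_isothermal ≈ 6.24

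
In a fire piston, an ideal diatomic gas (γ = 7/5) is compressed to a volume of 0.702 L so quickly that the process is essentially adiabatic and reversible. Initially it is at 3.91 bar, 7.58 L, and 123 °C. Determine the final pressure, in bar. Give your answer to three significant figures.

Adiabatic: P₁V₁^γ = P₂V₂^γ ⇒ P₂ = P₁ (V₁/V₂)^γ.
P₂ = 3.91 × (7.58/0.702)^(7/5) = 109.4 bar.

P₂ ≈ 109 bar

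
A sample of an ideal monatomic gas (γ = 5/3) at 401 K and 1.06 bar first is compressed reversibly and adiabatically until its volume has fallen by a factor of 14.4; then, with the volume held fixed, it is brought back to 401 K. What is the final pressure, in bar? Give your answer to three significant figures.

P₃ ≈ 15.3 bar

Adiabatic step (PV^γ = const): P₂ = 1.06×14.4^(5/3) = 90.35 bar; T₂ = 401×14.4^(2/3) = 2373 K.
Isochoric: P₃ = P₂(T₃/T₂) = 90.35 × (401/2373) = 15.26 bar.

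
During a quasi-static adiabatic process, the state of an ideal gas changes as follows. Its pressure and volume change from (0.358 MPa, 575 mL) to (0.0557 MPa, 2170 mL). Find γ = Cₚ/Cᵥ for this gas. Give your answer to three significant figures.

γ ≈ 1.40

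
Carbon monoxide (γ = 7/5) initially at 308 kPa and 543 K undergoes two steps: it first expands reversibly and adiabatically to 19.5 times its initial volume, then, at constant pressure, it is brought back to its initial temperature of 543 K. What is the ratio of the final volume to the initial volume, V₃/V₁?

V₃/V₁ ≈ 64.0

Adiabatic step: V₂/V₁ = 19.5; T₂ = T₁·(1/19.5)^(2/5) = 165.5 K.
Isobaric step: V₃/V₂ = T₃/T₂ = 543/165.5.
V₃/V₁ = (V₂/V₁)(V₃/V₂) = 19.5 × (543/165.5) = 63.98.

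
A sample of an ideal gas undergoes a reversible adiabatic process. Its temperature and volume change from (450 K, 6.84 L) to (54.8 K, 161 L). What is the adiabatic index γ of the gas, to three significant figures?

γ ≈ 1.67

TV^(γ−1) = const ⇒ γ − 1 = ln(T₂/T₁) / ln(V₁/V₂).
γ = 1 + ln(54.8/450) / ln(6.84/161) = 1.667.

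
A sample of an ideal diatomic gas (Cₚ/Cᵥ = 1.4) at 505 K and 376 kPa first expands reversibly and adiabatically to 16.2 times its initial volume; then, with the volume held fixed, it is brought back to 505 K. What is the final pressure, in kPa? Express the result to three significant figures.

Adiabatic step (PV^γ = const): P₂ = 376×(1/16.2)^(1.4) = 7.618 kPa; T₂ = 505×(1/16.2)^(0.4) = 165.8 K.
Isochoric: P₃ = P₂(T₃/T₂) = 7.618 × (505/165.8) = 23.21 kPa.

P₃ ≈ 23.2 kPa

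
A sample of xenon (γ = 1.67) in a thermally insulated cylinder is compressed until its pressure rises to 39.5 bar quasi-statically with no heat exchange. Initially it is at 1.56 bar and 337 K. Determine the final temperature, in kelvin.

T₂ ≈ 1230 K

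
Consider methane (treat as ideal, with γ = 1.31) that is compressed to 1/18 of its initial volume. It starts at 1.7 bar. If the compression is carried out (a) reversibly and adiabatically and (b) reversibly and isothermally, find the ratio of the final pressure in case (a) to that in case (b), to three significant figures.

P_adiabatic / P_isothermal ≈ 2.45

Isothermal: P_b = P₁(V₁/V₂) = 1.7×18.
Adiabatic: P_a = P₁(V₁/V₂)^γ = 1.7×18^(1.31).
P_a/P_b = (V₁/V₂)^(γ−1) = 18^(0.31) = 2.45.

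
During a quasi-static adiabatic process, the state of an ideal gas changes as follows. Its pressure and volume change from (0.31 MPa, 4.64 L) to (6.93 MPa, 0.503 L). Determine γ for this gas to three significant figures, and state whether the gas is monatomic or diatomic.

PV^γ = const ⇒ γ = ln(P₂/P₁) / ln(V₁/V₂).
γ = ln(6.93/0.31) / ln(4.64/0.503) = 1.398.
γ ≈ 1.40 is close to 7/5, so the gas is diatomic.

γ ≈ 1.40; diatomic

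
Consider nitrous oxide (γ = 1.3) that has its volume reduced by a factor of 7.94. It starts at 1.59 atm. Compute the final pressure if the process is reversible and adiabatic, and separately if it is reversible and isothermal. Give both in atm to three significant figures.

Isothermal: P₂ = P₁(V₁/V₂) = 1.59×7.94 = 12.62 atm.
Adiabatic: P₂ = P₁(V₁/V₂)^γ = 1.59×7.94^(1.3) = 23.51 atm.

adiabatic: 23.5 atm; isothermal: 12.6 atm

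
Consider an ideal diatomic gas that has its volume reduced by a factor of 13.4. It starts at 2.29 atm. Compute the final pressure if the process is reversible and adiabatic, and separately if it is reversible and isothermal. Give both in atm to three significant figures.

For a diatomic ideal gas γ = 7/5.
Isothermal: P₂ = P₁(V₁/V₂) = 2.29×13.4 = 30.69 atm.
Adiabatic: P₂ = P₁(V₁/V₂)^γ = 2.29×13.4^(7/5) = 86.65 atm.

adiabatic: 86.7 atm; isothermal: 30.7 atm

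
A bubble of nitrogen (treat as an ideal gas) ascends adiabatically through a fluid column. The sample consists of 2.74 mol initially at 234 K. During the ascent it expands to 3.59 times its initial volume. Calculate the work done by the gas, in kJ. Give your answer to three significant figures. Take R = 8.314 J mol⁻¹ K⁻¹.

Adiabatic: T₁V₁^(γ−1) = T₂V₂^(γ−1) ⇒ T₂ = T₁ (V₁/V₂)^(γ−1).
γ = 7/5 for a diatomic ideal gas, so γ−1 = 2/5.
T₂ = 234 × (1/3.59)^(2/5) = 140.3 K.
Q = 0, so ΔU = W_on_gas = nCᵥΔT with Cᵥ = R/(γ−1) = 20.79 J/(mol·K).
ΔU = 2.74 × 20.79 × (140.3 − 234) = -5334 J.
Work done by the gas = −ΔU = 5334 J.

W ≈ 5.33 kJ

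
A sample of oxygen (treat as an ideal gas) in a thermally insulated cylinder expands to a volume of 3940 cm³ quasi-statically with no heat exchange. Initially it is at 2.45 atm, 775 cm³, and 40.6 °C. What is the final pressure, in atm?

Adiabatic: P₁V₁^γ = P₂V₂^γ ⇒ P₂ = P₁ (V₁/V₂)^γ.
γ = 7/5 for a diatomic ideal gas.
P₂ = 2.45 × (775/3940)^(7/5) = 0.2515 atm.

P₂ ≈ 0.251 atm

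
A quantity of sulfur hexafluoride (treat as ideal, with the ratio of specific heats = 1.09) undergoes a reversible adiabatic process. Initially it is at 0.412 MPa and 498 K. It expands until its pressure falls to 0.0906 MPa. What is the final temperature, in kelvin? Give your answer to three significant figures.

T₂ ≈ 439 K

Adiabatic: T₂/T₁ = (P₂/P₁)^((γ−1)/γ).
T₂ = 498 × (0.0906/0.412)^(0.0826) = 439.5 K.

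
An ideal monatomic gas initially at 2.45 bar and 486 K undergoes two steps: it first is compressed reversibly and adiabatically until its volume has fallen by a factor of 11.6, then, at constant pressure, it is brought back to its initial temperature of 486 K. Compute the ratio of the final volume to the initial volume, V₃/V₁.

For a monatomic ideal gas γ = 5/3.
Adiabatic step: V₂/V₁ = 0.08621; T₂ = T₁·11.6^(2/3) = 2490 K.
Isobaric step: V₃/V₂ = T₃/T₂ = 486/2490.
V₃/V₁ = (V₂/V₁)(V₃/V₂) = 0.08621 × (486/2490) = 0.01682.

V₃/V₁ ≈ 0.0168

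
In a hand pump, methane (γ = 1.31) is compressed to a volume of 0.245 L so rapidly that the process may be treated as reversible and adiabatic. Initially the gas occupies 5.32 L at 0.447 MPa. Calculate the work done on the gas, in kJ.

P₂ = P₁(V₁/V₂)^γ = 0.447×(5.32/0.245)^(1.31) = 25.2 MPa.
For a reversible adiabat, W_by_gas = (P₁V₁ − P₂V₂)/(γ−1).
W_by = (447000×0.00532 − 2.52×10^7×0.000245) / (0.31) = -12250 J.
W_on_gas = −W_by = 12250 J.

W ≈ 12.2 kJ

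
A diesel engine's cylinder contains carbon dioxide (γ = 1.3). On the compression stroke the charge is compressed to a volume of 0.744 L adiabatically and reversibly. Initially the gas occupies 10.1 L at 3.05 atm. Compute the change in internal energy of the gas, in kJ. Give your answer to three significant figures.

ΔU ≈ 12.3 kJ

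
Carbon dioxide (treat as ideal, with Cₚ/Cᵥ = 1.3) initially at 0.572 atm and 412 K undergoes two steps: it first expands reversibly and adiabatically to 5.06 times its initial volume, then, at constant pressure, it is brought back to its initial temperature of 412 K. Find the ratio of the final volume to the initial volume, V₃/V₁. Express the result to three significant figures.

Adiabatic step: V₂/V₁ = 5.06; T₂ = T₁·(1/5.06)^(0.3) = 253.3 K.
Isobaric step: V₃/V₂ = T₃/T₂ = 412/253.3.
V₃/V₁ = (V₂/V₁)(V₃/V₂) = 5.06 × (412/253.3) = 8.23.

V₃/V₁ ≈ 8.23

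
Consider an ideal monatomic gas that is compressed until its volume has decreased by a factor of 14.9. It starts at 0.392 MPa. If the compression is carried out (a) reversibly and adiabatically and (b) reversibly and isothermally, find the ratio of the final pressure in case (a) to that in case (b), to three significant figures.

P_adiabatic / P_isothermal ≈ 6.06

For a monatomic ideal gas γ = 5/3.
Isothermal: P_b = P₁(V₁/V₂) = 0.392×14.9.
Adiabatic: P_a = P₁(V₁/V₂)^γ = 0.392×14.9^(5/3).
P_a/P_b = (V₁/V₂)^(γ−1) = 14.9^(2/3) = 6.055.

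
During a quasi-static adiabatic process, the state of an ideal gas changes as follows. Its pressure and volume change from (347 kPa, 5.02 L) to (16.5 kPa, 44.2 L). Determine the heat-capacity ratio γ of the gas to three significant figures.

γ ≈ 1.40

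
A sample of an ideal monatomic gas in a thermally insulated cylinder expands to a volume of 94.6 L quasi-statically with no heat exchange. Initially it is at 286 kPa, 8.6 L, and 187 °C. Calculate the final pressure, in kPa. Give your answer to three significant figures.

P₂ ≈ 5.26 kPa

Since PV^γ is constant along a reversible adiabat, P₂ = P₁ (V₁/V₂)^γ.
γ = 5/3 for a monatomic ideal gas.
P₂ = 286 × (8.6/94.6)^(5/3) = 5.257 kPa.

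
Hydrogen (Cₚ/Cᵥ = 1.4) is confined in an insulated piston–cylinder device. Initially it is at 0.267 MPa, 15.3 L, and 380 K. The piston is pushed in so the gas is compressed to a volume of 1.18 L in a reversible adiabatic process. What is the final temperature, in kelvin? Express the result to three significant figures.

T₂ ≈ 1060 K

For a reversible adiabat TV^(γ−1) is constant, so T₂ = T₁ (V₁/V₂)^(γ−1).
T₂ = 380 × (15.3/1.18)^(0.4) = 1059 K.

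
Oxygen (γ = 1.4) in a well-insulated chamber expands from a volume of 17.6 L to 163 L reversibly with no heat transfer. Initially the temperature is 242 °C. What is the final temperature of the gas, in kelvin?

T₂ ≈ 211 K

Adiabatic: T₁V₁^(γ−1) = T₂V₂^(γ−1) ⇒ T₂ = T₁ (V₁/V₂)^(γ−1).
T₁ = 242 °C = 515.1 K.
T₂ = 515.1 × (17.6/163)^(0.4) = 211.5 K.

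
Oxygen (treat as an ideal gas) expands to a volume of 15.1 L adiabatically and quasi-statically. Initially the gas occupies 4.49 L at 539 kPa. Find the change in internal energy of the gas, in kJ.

ΔU ≈ -2.33 kJ

γ = 7/5 for a diatomic ideal gas.
P₂ = P₁(V₁/V₂)^γ = 539×(4.49/15.1)^(7/5) = 98.67 kPa.
For a reversible adiabat, W_by_gas = (P₁V₁ − P₂V₂)/(γ−1).
W_by = (539000×0.00449 − 98670×0.0151) / (2/5) = 2326 J.
Q = 0 ⇒ ΔU = −W_by = -2326 J.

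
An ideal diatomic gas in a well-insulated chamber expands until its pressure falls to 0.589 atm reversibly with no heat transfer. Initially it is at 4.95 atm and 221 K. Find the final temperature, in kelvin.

Adiabatic: T₂/T₁ = (P₂/P₁)^((γ−1)/γ).
For a diatomic ideal gas γ = 7/5, so (γ−1)/γ = 2/7.
T₂ = 221 × (0.589/4.95)^(2/7) = 120.3 K.

T₂ ≈ 120 K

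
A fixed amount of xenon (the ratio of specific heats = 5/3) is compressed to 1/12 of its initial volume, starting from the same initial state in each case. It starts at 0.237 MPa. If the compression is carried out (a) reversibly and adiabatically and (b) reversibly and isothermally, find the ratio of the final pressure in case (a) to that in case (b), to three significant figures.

P_adiabatic / P_isothermal ≈ 5.24

Isothermal: P_b = P₁(V₁/V₂) = 0.237×12.
Adiabatic: P_a = P₁(V₁/V₂)^γ = 0.237×12^(5/3).
P_a/P_b = (V₁/V₂)^(γ−1) = 12^(2/3) = 5.241.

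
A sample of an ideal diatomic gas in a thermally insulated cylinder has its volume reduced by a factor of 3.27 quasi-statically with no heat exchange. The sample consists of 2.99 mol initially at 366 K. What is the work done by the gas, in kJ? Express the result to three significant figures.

W ≈ -13.8 kJ

For a reversible adiabat TV^(γ−1) is constant, so T₂ = T₁ (V₁/V₂)^(γ−1).
γ = 7/5 for a diatomic ideal gas, so γ−1 = 2/5.
T₂ = 366 × 3.27^(2/5) = 587.9 K.
Q = 0, so ΔU = W_on_gas = nCᵥΔT with Cᵥ = R/(γ−1) = 20.79 J/(mol·K).
ΔU = 2.99 × 20.79 × (587.9 − 366) = 13790 J.
Work done by the gas = −ΔU = -13790 J.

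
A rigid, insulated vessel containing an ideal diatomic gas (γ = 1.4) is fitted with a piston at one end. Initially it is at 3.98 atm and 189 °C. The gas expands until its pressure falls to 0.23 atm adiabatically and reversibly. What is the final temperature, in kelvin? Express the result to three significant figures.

Along an adiabat T P^((1−γ)/γ) is constant, so T₂ = T₁ (P₂/P₁)^((γ−1)/γ).
T₁ = 189 °C = 462.1 K.
T₂ = 462.1 × (0.23/3.98)^(0.286) = 204.7 K.

T₂ ≈ 205 K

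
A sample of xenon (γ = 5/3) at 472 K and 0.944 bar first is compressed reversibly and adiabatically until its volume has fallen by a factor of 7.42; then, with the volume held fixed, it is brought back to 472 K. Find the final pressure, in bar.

Adiabatic step (PV^γ = const): P₂ = 0.944×7.42^(5/3) = 26.65 bar; T₂ = 472×7.42^(2/3) = 1796 K.
Isochoric: P₃ = P₂(T₃/T₂) = 26.65 × (472/1796) = 7.004 bar.

P₃ ≈ 7.00 bar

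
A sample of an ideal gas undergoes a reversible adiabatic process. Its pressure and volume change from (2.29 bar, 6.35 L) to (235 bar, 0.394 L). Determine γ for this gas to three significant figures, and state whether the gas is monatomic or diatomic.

PV^γ = const ⇒ γ = ln(P₂/P₁) / ln(V₁/V₂).
γ = ln(235/2.29) / ln(6.35/0.394) = 1.666.
γ ≈ 1.67 is close to 5/3, so the gas is monatomic.

γ ≈ 1.67; monatomic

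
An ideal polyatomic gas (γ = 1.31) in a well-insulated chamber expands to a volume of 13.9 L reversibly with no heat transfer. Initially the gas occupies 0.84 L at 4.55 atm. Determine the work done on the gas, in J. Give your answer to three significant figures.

P₂ = P₁(V₁/V₂)^γ = 4.55×(0.84/13.9)^(1.31) = 0.1152 atm.
For a reversible adiabat, W_by_gas = (P₁V₁ − P₂V₂)/(γ−1).
W_by = (461000×0.00084 − 11670×0.0139) / (0.31) = 725.8 J.
W_on_gas = −W_by = -725.8 J.

W ≈ -726 J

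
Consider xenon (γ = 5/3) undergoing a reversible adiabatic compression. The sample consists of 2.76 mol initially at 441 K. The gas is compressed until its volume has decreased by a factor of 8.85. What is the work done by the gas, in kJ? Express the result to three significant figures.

W ≈ -49.8 kJ

Adiabatic: T₁V₁^(γ−1) = T₂V₂^(γ−1) ⇒ T₂ = T₁ (V₁/V₂)^(γ−1).
T₂ = 441 × 8.85^(2/3) = 1887 K.
Q = 0, so ΔU = W_on_gas = nCᵥΔT with Cᵥ = R/(γ−1) = 12.47 J/(mol·K).
ΔU = 2.76 × 12.47 × (1887 − 441) = 49770 J.
Work done by the gas = −ΔU = -49770 J.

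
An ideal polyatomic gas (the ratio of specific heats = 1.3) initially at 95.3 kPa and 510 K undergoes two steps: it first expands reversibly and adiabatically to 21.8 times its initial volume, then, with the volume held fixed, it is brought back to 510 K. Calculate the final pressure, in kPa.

P₃ ≈ 4.37 kPa

Adiabatic step (PV^γ = const): P₂ = 95.3×(1/21.8)^(1.3) = 1.734 kPa; T₂ = 510×(1/21.8)^(0.3) = 202.3 K.
Isochoric: P₃ = P₂(T₃/T₂) = 1.734 × (510/202.3) = 4.372 kPa.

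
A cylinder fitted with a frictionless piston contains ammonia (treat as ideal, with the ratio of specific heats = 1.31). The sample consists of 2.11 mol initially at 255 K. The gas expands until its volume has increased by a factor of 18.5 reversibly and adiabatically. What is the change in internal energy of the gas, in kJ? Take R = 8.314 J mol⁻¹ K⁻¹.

Adiabatic: T₁V₁^(γ−1) = T₂V₂^(γ−1) ⇒ T₂ = T₁ (V₁/V₂)^(γ−1).
T₂ = 255 × (1/18.5)^(0.31) = 103.2 K.
Q = 0, so ΔU = W_on_gas = nCᵥΔT with Cᵥ = R/(γ−1) = 26.82 J/(mol·K).
ΔU = 2.11 × 26.82 × (103.2 − 255) = -8590 J.

ΔU ≈ -8.59 kJ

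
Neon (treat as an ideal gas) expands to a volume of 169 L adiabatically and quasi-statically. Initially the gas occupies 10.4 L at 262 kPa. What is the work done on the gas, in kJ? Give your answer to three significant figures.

γ = 5/3 for a monatomic ideal gas.
P₂ = P₁(V₁/V₂)^γ = 262×(10.4/169)^(5/3) = 2.513 kPa.
For a reversible adiabat, W_by_gas = (P₁V₁ − P₂V₂)/(γ−1).
W_by = (262000×0.0104 − 2513×0.169) / (2/3) = 3450 J.
W_on_gas = −W_by = -3450 J.

W ≈ -3.45 kJ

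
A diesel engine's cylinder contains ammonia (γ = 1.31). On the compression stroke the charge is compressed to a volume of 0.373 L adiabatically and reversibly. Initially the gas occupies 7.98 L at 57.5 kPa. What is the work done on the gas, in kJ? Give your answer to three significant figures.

W ≈ 2.35 kJ

P₂ = P₁(V₁/V₂)^γ = 57.5×(7.98/0.373)^(1.31) = 3179 kPa.
For a reversible adiabat, W_by_gas = (P₁V₁ − P₂V₂)/(γ−1).
W_by = (57500×0.00798 − 3.179×10^6×0.000373) / (0.31) = -2345 J.
W_on_gas = −W_by = 2345 J.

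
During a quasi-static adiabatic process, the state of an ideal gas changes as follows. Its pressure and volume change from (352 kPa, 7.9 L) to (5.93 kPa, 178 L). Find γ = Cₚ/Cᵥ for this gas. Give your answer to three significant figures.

γ ≈ 1.31

PV^γ = const ⇒ γ = ln(P₂/P₁) / ln(V₁/V₂).
γ = ln(5.93/352) / ln(7.9/178) = 1.311.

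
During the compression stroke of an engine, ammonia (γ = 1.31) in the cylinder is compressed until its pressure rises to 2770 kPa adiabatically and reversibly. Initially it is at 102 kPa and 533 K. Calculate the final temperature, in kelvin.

Along an adiabat T P^((1−γ)/γ) is constant, so T₂ = T₁ (P₂/P₁)^((γ−1)/γ).
T₂ = 533 × (2770/102)^(0.237) = 1164 K.

T₂ ≈ 1160 K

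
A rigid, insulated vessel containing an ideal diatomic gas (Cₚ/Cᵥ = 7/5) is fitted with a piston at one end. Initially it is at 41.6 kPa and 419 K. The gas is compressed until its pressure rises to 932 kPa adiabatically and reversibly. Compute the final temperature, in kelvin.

Along an adiabat T P^((1−γ)/γ) is constant, so T₂ = T₁ (P₂/P₁)^((γ−1)/γ).
T₂ = 419 × (932/41.6)^(2/7) = 1019 K.

T₂ ≈ 1020 K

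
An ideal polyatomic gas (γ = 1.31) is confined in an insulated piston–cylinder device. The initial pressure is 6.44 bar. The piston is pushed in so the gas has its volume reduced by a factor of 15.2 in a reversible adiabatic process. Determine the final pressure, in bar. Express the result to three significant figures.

P₂ ≈ 228 bar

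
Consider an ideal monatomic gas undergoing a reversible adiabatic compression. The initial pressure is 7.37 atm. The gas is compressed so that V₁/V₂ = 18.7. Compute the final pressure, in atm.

P₂ ≈ 971 atm

Adiabatic: P₁V₁^γ = P₂V₂^γ ⇒ P₂ = P₁ (V₁/V₂)^γ.
For a monatomic ideal gas γ = 5/3.
P₂ = 7.37 × 18.7^(5/3) = 971 atm.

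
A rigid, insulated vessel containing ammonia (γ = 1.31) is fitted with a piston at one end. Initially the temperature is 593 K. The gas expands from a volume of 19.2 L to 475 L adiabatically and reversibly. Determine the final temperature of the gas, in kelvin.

T₂ ≈ 219 K

For a reversible adiabat TV^(γ−1) is constant, so T₂ = T₁ (V₁/V₂)^(γ−1).
T₂ = 593 × (19.2/475)^(0.31) = 219.3 K.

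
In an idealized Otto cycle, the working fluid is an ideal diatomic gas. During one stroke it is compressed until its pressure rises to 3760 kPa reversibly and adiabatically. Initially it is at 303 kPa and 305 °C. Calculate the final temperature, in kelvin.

Along an adiabat T P^((1−γ)/γ) is constant, so T₂ = T₁ (P₂/P₁)^((γ−1)/γ).
For a diatomic ideal gas γ = 7/5, so (γ−1)/γ = 2/7.
T₁ = 305 °C = 578.1 K.
T₂ = 578.1 × (3760/303)^(2/7) = 1187 K.

T₂ ≈ 1190 K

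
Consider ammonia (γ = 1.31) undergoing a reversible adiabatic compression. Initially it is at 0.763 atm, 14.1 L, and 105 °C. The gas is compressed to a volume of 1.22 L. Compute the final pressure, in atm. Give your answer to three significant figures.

P₂ ≈ 18.8 atm

Adiabatic: P₁V₁^γ = P₂V₂^γ ⇒ P₂ = P₁ (V₁/V₂)^γ.
P₂ = 0.763 × (14.1/1.22)^(1.31) = 18.83 atm.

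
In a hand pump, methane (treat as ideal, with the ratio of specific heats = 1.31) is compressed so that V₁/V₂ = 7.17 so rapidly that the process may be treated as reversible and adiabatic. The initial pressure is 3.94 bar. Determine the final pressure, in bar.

P₂ ≈ 52.0 bar

Adiabatic: P₁V₁^γ = P₂V₂^γ ⇒ P₂ = P₁ (V₁/V₂)^γ.
P₂ = 3.94 × 7.17^(1.31) = 52.03 bar.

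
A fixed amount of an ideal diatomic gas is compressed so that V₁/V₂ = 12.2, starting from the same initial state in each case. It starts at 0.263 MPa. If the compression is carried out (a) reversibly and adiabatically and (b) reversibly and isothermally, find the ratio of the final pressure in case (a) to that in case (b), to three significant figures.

P_adiabatic / P_isothermal ≈ 2.72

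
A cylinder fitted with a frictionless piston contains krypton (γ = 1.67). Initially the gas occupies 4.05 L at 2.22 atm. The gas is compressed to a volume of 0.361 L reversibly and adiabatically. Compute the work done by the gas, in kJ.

P₂ = P₁(V₁/V₂)^γ = 2.22×(4.05/0.361)^(1.67) = 125.8 atm.
For a reversible adiabat, W_by_gas = (P₁V₁ − P₂V₂)/(γ−1).
W_by = (224900×0.00405 − 1.275×10^7×0.000361) / (0.67) = -5510 J.

W ≈ -5.51 kJ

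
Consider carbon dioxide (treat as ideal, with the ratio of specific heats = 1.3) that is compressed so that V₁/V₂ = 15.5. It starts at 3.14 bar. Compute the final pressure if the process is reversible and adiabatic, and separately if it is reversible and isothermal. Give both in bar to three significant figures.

Isothermal: P₂ = P₁(V₁/V₂) = 3.14×15.5 = 48.67 bar.
Adiabatic: P₂ = P₁(V₁/V₂)^γ = 3.14×15.5^(1.3) = 110.8 bar.

adiabatic: 111 bar; isothermal: 48.7 bar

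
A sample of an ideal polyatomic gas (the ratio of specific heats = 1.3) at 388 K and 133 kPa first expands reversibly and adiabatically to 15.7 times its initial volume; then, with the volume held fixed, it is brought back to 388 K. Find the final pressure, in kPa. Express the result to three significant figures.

P₃ ≈ 8.47 kPa

Adiabatic step (PV^γ = const): P₂ = 133×(1/15.7)^(1.3) = 3.708 kPa; T₂ = 388×(1/15.7)^(0.3) = 169.8 K.
Isochoric: P₃ = P₂(T₃/T₂) = 3.708 × (388/169.8) = 8.471 kPa.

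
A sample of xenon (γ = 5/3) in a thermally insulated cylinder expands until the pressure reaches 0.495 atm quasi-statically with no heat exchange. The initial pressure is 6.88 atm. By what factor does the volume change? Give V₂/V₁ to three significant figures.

V₂/V₁ ≈ 4.85

From PV^γ = const, V₂/V₁ = (P₁/P₂)^(1/γ).
V₂/V₁ = (6.88/0.495)^(3/5) = 4.851.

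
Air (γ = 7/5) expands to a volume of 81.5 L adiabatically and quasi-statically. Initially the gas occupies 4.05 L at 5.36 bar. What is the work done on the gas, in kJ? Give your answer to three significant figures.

P₂ = P₁(V₁/V₂)^γ = 5.36×(4.05/81.5)^(7/5) = 0.08016 bar.
For a reversible adiabat, W_by_gas = (P₁V₁ − P₂V₂)/(γ−1).
W_by = (536000×0.00405 − 8016×0.0815) / (2/5) = 3794 J.
W_on_gas = −W_by = -3794 J.

W ≈ -3.79 kJ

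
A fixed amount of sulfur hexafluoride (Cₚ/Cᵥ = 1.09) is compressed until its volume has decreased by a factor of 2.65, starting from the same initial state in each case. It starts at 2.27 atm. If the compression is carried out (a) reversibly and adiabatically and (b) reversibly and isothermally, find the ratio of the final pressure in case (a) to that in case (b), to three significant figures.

P_adiabatic / P_isothermal ≈ 1.09

Isothermal: P_b = P₁(V₁/V₂) = 2.27×2.65.
Adiabatic: P_a = P₁(V₁/V₂)^γ = 2.27×2.65^(1.09).
P_a/P_b = (V₁/V₂)^(γ−1) = 2.65^(0.09) = 1.092.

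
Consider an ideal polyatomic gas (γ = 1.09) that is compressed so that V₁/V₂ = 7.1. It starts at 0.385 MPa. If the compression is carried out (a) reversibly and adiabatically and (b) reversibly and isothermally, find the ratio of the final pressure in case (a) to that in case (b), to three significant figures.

P_adiabatic / P_isothermal ≈ 1.19

Isothermal: P_b = P₁(V₁/V₂) = 0.385×7.1.
Adiabatic: P_a = P₁(V₁/V₂)^γ = 0.385×7.1^(1.09).
P_a/P_b = (V₁/V₂)^(γ−1) = 7.1^(0.09) = 1.193.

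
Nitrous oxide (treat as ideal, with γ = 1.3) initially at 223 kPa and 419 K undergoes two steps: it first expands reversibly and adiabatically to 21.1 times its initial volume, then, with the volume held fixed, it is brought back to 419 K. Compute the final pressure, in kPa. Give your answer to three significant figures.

P₃ ≈ 10.6 kPa

Adiabatic step (PV^γ = const): P₂ = 223×(1/21.1)^(1.3) = 4.234 kPa; T₂ = 419×(1/21.1)^(0.3) = 167.9 K.
Isochoric: P₃ = P₂(T₃/T₂) = 4.234 × (419/167.9) = 10.57 kPa.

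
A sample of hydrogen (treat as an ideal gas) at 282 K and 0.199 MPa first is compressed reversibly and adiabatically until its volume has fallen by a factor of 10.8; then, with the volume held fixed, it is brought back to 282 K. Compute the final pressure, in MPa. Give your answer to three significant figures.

P₃ ≈ 2.15 MPa

For a diatomic ideal gas γ = 7/5.
Adiabatic step (PV^γ = const): P₂ = 0.199×10.8^(7/5) = 5.567 MPa; T₂ = 282×10.8^(2/5) = 730.5 K.
Isochoric: P₃ = P₂(T₃/T₂) = 5.567 × (282/730.5) = 2.149 MPa.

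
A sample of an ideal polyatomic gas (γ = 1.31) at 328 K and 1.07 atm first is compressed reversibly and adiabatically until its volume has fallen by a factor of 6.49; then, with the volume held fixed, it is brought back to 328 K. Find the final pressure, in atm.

Adiabatic step (PV^γ = const): P₂ = 1.07×6.49^(1.31) = 12.4 atm; T₂ = 328×6.49^(0.31) = 585.7 K.
Isochoric: P₃ = P₂(T₃/T₂) = 12.4 × (328/585.7) = 6.944 atm.

P₃ ≈ 6.94 atm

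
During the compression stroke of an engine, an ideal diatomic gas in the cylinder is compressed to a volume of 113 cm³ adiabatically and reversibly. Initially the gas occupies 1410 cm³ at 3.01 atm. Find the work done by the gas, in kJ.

W ≈ -1.88 kJ

γ = 7/5 for a diatomic ideal gas.
P₂ = P₁(V₁/V₂)^γ = 3.01×(1410/113)^(7/5) = 103.1 atm.
For a reversible adiabat, W_by_gas = (P₁V₁ − P₂V₂)/(γ−1).
W_by = (305000×0.00141 − 1.044×10^7×0.000113) / (2/5) = -1875 J.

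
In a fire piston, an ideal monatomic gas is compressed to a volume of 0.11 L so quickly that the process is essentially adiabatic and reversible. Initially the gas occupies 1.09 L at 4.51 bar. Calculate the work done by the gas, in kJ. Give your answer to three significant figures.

W ≈ -2.66 kJ

γ = 5/3 for a monatomic ideal gas.
P₂ = P₁(V₁/V₂)^γ = 4.51×(1.09/0.11)^(5/3) = 206.2 bar.
For a reversible adiabat, W_by_gas = (P₁V₁ − P₂V₂)/(γ−1).
W_by = (451000×0.00109 − 2.062×10^7×0.00011) / (2/3) = -2664 J.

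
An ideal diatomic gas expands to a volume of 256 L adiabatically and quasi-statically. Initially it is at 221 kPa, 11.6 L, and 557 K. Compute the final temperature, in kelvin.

T₂ ≈ 162 K

Adiabatic: T₁V₁^(γ−1) = T₂V₂^(γ−1) ⇒ T₂ = T₁ (V₁/V₂)^(γ−1).
γ = 7/5 for a diatomic ideal gas.
T₂ = 557 × (11.6/256)^(2/5) = 161.6 K.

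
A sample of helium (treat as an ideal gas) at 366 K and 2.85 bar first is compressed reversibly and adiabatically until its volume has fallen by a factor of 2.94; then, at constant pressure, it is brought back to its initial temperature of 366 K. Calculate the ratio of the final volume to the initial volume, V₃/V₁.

V₃/V₁ ≈ 0.166

For a monatomic ideal gas γ = 5/3.
Adiabatic step: V₂/V₁ = 0.3401; T₂ = T₁·2.94^(2/3) = 751.1 K.
Isobaric step: V₃/V₂ = T₃/T₂ = 366/751.1.
V₃/V₁ = (V₂/V₁)(V₃/V₂) = 0.3401 × (366/751.1) = 0.1657.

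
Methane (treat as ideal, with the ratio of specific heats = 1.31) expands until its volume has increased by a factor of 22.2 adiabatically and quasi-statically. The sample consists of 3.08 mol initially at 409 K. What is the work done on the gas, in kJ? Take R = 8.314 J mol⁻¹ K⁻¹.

Adiabatic: T₁V₁^(γ−1) = T₂V₂^(γ−1) ⇒ T₂ = T₁ (V₁/V₂)^(γ−1).
T₂ = 409 × (1/22.2)^(0.31) = 156.4 K.
Q = 0, so ΔU = W_on_gas = nCᵥΔT with Cᵥ = R/(γ−1) = 26.82 J/(mol·K).
ΔU = 3.08 × 26.82 × (156.4 − 409) = -20860 J.

W ≈ -20.9 kJ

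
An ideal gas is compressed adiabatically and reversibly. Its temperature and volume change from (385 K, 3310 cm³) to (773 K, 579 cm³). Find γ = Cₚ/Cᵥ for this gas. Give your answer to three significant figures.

γ ≈ 1.40

TV^(γ−1) = const ⇒ γ − 1 = ln(T₂/T₁) / ln(V₁/V₂).
γ = 1 + ln(773/385) / ln(3310/579) = 1.4.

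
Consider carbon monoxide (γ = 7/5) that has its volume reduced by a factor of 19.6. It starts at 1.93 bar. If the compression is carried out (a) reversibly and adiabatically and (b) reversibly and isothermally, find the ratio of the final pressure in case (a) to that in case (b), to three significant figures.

P_adiabatic / P_isothermal ≈ 3.29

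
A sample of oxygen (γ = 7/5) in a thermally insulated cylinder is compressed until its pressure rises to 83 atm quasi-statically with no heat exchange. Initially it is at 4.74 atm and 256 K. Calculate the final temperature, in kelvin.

T₂ ≈ 580 K

Adiabatic: T₂/T₁ = (P₂/P₁)^((γ−1)/γ).
T₂ = 256 × (83/4.74)^(2/7) = 580.1 K.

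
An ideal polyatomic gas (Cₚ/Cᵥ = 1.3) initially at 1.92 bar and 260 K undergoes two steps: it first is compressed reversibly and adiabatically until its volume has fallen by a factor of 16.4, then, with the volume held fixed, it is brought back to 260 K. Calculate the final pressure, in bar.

Adiabatic step (PV^γ = const): P₂ = 1.92×16.4^(1.3) = 72.88 bar; T₂ = 260×16.4^(0.3) = 601.8 K.
Isochoric: P₃ = P₂(T₃/T₂) = 72.88 × (260/601.8) = 31.49 bar.

P₃ ≈ 31.5 bar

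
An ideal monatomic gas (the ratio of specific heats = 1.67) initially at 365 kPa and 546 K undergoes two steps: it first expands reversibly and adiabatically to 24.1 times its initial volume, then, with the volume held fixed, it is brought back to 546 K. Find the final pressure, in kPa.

P₃ ≈ 15.1 kPa

Adiabatic step (PV^γ = const): P₂ = 365×(1/24.1)^(1.67) = 1.796 kPa; T₂ = 546×(1/24.1)^(0.67) = 64.75 K.
Isochoric: P₃ = P₂(T₃/T₂) = 1.796 × (546/64.75) = 15.15 kPa.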